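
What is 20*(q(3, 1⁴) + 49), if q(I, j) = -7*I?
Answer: 560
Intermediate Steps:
20*(q(3, 1⁴) + 49) = 20*(-7*3 + 49) = 20*(-21 + 49) = 20*28 = 560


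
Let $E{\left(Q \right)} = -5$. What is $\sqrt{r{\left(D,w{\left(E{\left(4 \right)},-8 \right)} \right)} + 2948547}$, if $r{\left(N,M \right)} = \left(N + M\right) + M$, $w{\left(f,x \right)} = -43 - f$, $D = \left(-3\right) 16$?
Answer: $\sqrt{2948423} \approx 1717.1$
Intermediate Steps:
$D = -48$
$r{\left(N,M \right)} = N + 2 M$ ($r{\left(N,M \right)} = \left(M + N\right) + M = N + 2 M$)
$\sqrt{r{\left(D,w{\left(E{\left(4 \right)},-8 \right)} \right)} + 2948547} = \sqrt{\left(-48 + 2 \left(-43 - -5\right)\right) + 2948547} = \sqrt{\left(-48 + 2 \left(-43 + 5\right)\right) + 2948547} = \sqrt{\left(-48 + 2 \left(-38\right)\right) + 2948547} = \sqrt{\left(-48 - 76\right) + 2948547} = \sqrt{-124 + 2948547} = \sqrt{2948423}$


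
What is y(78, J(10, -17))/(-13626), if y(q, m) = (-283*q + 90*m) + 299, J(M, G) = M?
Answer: 20875/13626 ≈ 1.5320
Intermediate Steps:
y(q, m) = 299 - 283*q + 90*m
y(78, J(10, -17))/(-13626) = (299 - 283*78 + 90*10)/(-13626) = (299 - 22074 + 900)*(-1/13626) = -20875*(-1/13626) = 20875/13626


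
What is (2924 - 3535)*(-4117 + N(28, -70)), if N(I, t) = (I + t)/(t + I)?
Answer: 2514876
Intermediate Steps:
N(I, t) = 1 (N(I, t) = (I + t)/(I + t) = 1)
(2924 - 3535)*(-4117 + N(28, -70)) = (2924 - 3535)*(-4117 + 1) = -611*(-4116) = 2514876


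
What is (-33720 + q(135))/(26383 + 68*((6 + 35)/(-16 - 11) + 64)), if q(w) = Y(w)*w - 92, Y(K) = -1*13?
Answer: -137187/118151 ≈ -1.1611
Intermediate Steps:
Y(K) = -13
q(w) = -92 - 13*w (q(w) = -13*w - 92 = -92 - 13*w)
(-33720 + q(135))/(26383 + 68*((6 + 35)/(-16 - 11) + 64)) = (-33720 + (-92 - 13*135))/(26383 + 68*((6 + 35)/(-16 - 11) + 64)) = (-33720 + (-92 - 1755))/(26383 + 68*(41/(-27) + 64)) = (-33720 - 1847)/(26383 + 68*(41*(-1/27) + 64)) = -35567/(26383 + 68*(-41/27 + 64)) = -35567/(26383 + 68*(1687/27)) = -35567/(26383 + 114716/27) = -35567/827057/27 = -35567*27/827057 = -137187/118151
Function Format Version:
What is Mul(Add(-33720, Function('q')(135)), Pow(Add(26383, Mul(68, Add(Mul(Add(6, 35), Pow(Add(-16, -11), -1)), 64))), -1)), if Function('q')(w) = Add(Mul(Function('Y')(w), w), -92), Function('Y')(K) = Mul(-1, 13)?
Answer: Rational(-137187, 118151) ≈ -1.1611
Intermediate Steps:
Function('Y')(K) = -13
Function('q')(w) = Add(-92, Mul(-13, w)) (Function('q')(w) = Add(Mul(-13, w), -92) = Add(-92, Mul(-13, w)))
Mul(Add(-33720, Function('q')(135)), Pow(Add(26383, Mul(68, Add(Mul(Add(6, 35), Pow(Add(-16, -11), -1)), 64))), -1)) = Mul(Add(-33720, Add(-92, Mul(-13, 135))), Pow(Add(26383, Mul(68, Add(Mul(Add(6, 35), Pow(Add(-16, -11), -1)), 64))), -1)) = Mul(Add(-33720, Add(-92, -1755)), Pow(Add(26383, Mul(68, Add(Mul(41, Pow(-27, -1)), 64))), -1)) = Mul(Add(-33720, -1847), Pow(Add(26383, Mul(68, Add(Mul(41, Rational(-1, 27)), 64))), -1)) = Mul(-35567, Pow(Add(26383, Mul(68, Add(Rational(-41, 27), 64))), -1)) = Mul(-35567, Pow(Add(26383, Mul(68, Rational(1687, 27))), -1)) = Mul(-35567, Pow(Add(26383, Rational(114716, 27)), -1)) = Mul(-35567, Pow(Rational(827057, 27), -1)) = Mul(-35567, Rational(27, 827057)) = Rational(-137187, 118151)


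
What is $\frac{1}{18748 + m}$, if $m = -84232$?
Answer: $- \frac{1}{65484} \approx -1.5271 \cdot 10^{-5}$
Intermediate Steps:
$\frac{1}{18748 + m} = \frac{1}{18748 - 84232} = \frac{1}{-65484} = - \frac{1}{65484}$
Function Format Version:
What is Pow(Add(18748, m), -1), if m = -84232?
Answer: Rational(-1, 65484) ≈ -1.5271e-5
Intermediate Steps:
Pow(Add(18748, m), -1) = Pow(Add(18748, -84232), -1) = Pow(-65484, -1) = Rational(-1, 65484)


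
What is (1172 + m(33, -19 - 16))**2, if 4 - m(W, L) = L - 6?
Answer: 1481089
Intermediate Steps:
m(W, L) = 10 - L (m(W, L) = 4 - (L - 6) = 4 - (-6 + L) = 4 + (6 - L) = 10 - L)
(1172 + m(33, -19 - 16))**2 = (1172 + (10 - (-19 - 16)))**2 = (1172 + (10 - 1*(-35)))**2 = (1172 + (10 + 35))**2 = (1172 + 45)**2 = 1217**2 = 1481089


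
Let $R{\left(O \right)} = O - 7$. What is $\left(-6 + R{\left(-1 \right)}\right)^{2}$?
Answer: $196$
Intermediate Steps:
$R{\left(O \right)} = -7 + O$ ($R{\left(O \right)} = O - 7 = -7 + O$)
$\left(-6 + R{\left(-1 \right)}\right)^{2} = \left(-6 - 8\right)^{2} = \left(-14\right)^{2} = 196$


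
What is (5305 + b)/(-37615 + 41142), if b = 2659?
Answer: 7964/3527 ≈ 2.2580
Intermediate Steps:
(5305 + b)/(-37615 + 41142) = (5305 + 2659)/(-37615 + 41142) = 7964/3527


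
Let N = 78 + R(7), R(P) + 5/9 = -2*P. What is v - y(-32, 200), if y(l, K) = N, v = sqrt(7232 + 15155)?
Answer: -571/9 + sqrt(22387) ≈ 86.178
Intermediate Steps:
R(P) = -5/9 - 2*P
v = sqrt(22387) ≈ 149.62
N = 571/9 (N = 78 + (-5/9 - 2*7) = 78 + (-5/9 - 14) = 78 - 131/9 = 571/9 ≈ 63.444)
y(l, K) = 571/9
v - y(-32, 200) = sqrt(22387) - 1*571/9 = sqrt(22387) - 571/9 = -571/9 + sqrt(22387)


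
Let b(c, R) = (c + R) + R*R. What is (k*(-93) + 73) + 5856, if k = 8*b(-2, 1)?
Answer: 5929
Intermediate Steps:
b(c, R) = R + c + R² (b(c, R) = (R + c) + R² = R + c + R²)
k = 0 (k = 8*(1 - 2 + 1²) = 8*(1 - 2 + 1) = 8*0 = 0)
(k*(-93) + 73) + 5856 = (0*(-93) + 73) + 5856 = (0 + 73) + 5856 = 73 + 5856 = 5929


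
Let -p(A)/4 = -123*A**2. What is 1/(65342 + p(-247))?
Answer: 1/30081770 ≈ 3.3243e-8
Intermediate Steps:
p(A) = 492*A**2 (p(A) = -(-492)*A**2 = 492*A**2)
1/(65342 + p(-247)) = 1/(65342 + 492*(-247)**2) = 1/(65342 + 492*61009) = 1/(65342 + 30016428) = 1/30081770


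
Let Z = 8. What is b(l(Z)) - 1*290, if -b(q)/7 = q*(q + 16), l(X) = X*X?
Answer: -36130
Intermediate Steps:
l(X) = X²
b(q) = -7*q*(16 + q) (b(q) = -7*q*(q + 16) = -7*q*(16 + q))
b(l(Z)) - 1*290 = -7*8²*(16 + 8²) - 1*290 = -7*64*(16 + 64) - 290 = -7*64*80 - 290 = -35840 - 290 = -36130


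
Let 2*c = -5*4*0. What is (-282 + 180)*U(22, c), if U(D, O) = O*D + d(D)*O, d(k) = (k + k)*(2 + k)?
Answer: 0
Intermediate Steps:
c = 0 (c = (-5*4*0)/2 = (-20*0)/2 = (½)*0 = 0)
d(k) = 2*k*(2 + k) (d(k) = (2*k)*(2 + k) = 2*k*(2 + k))
U(D, O) = D*O + 2*D*O*(2 + D) (U(D, O) = O*D + (2*D*(2 + D))*O = D*O + 2*D*O*(2 + D))
(-282 + 180)*U(22, c) = (-282 + 180)*(22*0*(5 + 2*22)) = -2244*0*(5 + 44) = -2244*0*49 = -102*0 = 0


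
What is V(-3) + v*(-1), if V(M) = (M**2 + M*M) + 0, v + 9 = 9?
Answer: 18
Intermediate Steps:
v = 0 (v = -9 + 9 = 0)
V(M) = 2*M**2 (V(M) = (M**2 + M**2) + 0 = 2*M**2 + 0 = 2*M**2)
V(-3) + v*(-1) = 2*(-3)**2 + 0*(-1) = 2*9 + 0 = 18 + 0 = 18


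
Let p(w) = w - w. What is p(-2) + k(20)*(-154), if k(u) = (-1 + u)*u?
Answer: -58520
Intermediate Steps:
p(w) = 0
k(u) = u*(-1 + u)
p(-2) + k(20)*(-154) = 0 + (20*(-1 + 20))*(-154) = 0 + (20*19)*(-154) = 0 + 380*(-154) = 0 - 58520 = -58520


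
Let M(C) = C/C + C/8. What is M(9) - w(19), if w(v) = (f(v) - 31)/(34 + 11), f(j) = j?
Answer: 287/120 ≈ 2.3917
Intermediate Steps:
w(v) = -31/45 + v/45 (w(v) = (v - 31)/(34 + 11) = (-31 + v)/45 = (-31 + v)*(1/45) = -31/45 + v/45)
M(C) = 1 + C/8 (M(C) = 1 + C*(1/8) = 1 + C/8)
M(9) - w(19) = (1 + (1/8)*9) - (-31/45 + (1/45)*19) = (1 + 9/8) - (-31/45 + 19/45) = 17/8 - 1*(-4/15) = 17/8 + 4/15 = 287/120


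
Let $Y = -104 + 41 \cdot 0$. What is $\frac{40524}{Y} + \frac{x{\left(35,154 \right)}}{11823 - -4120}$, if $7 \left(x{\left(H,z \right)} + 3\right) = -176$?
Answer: $- \frac{1130634853}{2901626} \approx -389.66$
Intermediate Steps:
$x{\left(H,z \right)} = - \frac{197}{7}$ ($x{\left(H,z \right)} = -3 + \frac{1}{7} \left(-176\right) = -3 - \frac{176}{7} = - \frac{197}{7}$)
$Y = -104$ ($Y = -104 + 0 = -104$)
$\frac{40524}{Y} + \frac{x{\left(35,154 \right)}}{11823 - -4120} = \frac{40524}{-104} - \frac{197}{7 \left(11823 - -4120\right)} = 40524 \left(- \frac{1}{104}\right) - \frac{197}{7 \left(11823 + 4120\right)} = - \frac{10131}{26} - \frac{197}{7 \cdot 15943} = - \frac{10131}{26} - \frac{197}{111601} = - \frac{1130634853}{2901626}$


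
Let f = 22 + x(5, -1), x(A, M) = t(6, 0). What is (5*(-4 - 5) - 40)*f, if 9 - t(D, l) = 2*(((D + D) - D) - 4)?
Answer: -2295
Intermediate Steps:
t(D, l) = 17 - 2*D (t(D, l) = 9 - 2*(((D + D) - D) - 4) = 9 - 2*((2*D - D) - 4) = 9 - 2*(D - 4) = 9 - 2*(-4 + D) = 9 - (-8 + 2*D) = 9 + (8 - 2*D) = 17 - 2*D)
x(A, M) = 5 (x(A, M) = 17 - 2*6 = 17 - 12 = 5)
f = 27 (f = 22 + 5 = 27)
(5*(-4 - 5) - 40)*f = (5*(-4 - 5) - 40)*27 = (5*(-9) - 40)*27 = (-45 - 40)*27 = -85*27 = -2295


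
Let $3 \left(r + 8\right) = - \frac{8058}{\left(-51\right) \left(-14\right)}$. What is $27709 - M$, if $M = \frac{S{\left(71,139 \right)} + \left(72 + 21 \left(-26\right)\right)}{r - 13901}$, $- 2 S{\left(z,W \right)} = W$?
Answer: $\frac{16191343397}{584336} \approx 27709.0$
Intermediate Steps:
$S{\left(z,W \right)} = - \frac{W}{2}$
$r = - \frac{247}{21}$ ($r = -8 + \frac{\left(-8058\right) \frac{1}{\left(-51\right) \left(-14\right)}}{3} = -8 + \frac{\left(-8058\right) \frac{1}{714}}{3} = -8 + \frac{1}{3} \left(- \frac{79}{7}\right) = -8 - \frac{79}{21} = - \frac{247}{21} \approx -11.762$)
$M = \frac{22827}{584336}$ ($M = \frac{\left(- \frac{1}{2}\right) 139 + \left(72 + 21 \left(-26\right)\right)}{- \frac{247}{21} - 13901} = \frac{- \frac{139}{2} + \left(72 - 546\right)}{- \frac{292168}{21}} = \left(- \frac{139}{2} - 474\right) \left(- \frac{21}{292168}\right) = \left(- \frac{1087}{2}\right) \left(- \frac{21}{292168}\right) = \frac{22827}{584336} \approx 0.039065$)
$27709 - M = 27709 - \frac{22827}{584336} = \frac{16191343397}{584336}$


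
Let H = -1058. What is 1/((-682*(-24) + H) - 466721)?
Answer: -1/451411 ≈ -2.2153e-6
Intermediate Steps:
1/((-682*(-24) + H) - 466721) = 1/((-682*(-24) - 1058) - 466721) = 1/((16368 - 1058) - 466721) = 1/(15310 - 466721) = 1/(-451411) = -1/451411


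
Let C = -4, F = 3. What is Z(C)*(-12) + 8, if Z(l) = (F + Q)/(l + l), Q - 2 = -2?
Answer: 25/2 ≈ 12.500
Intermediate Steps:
Q = 0 (Q = 2 - 2 = 0)
Z(l) = 3/(2*l) (Z(l) = (3 + 0)/(l + l) = 3/((2*l)) = 3*(1/(2*l)) = 3/(2*l))
Z(C)*(-12) + 8 = ((3/2)/(-4))*(-12) + 8 = ((3/2)*(-¼))*(-12) + 8 = -3/8*(-12) + 8 = 9/2 + 8 = 25/2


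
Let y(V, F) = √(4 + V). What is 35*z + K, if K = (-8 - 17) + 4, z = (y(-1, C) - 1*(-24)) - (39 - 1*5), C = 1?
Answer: -371 + 35*√3 ≈ -310.38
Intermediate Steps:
z = -10 + √3 (z = (√(4 - 1) - 1*(-24)) - (39 - 1*5) = (√3 + 24) - (39 - 5) = (24 + √3) - 1*34 = (24 + √3) - 34 = -10 + √3 ≈ -8.2679)
K = -21 (K = -25 + 4 = -21)
35*z + K = 35*(-10 + √3) - 21 = (-350 + 35*√3) - 21 = -371 + 35*√3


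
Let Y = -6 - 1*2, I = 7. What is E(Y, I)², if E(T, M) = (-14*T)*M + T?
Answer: 602176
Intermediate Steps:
Y = -8 (Y = -6 - 2 = -8)
E(T, M) = T - 14*M*T (E(T, M) = -14*M*T + T = T - 14*M*T)
E(Y, I)² = (-8*(1 - 14*7))² = (-8*(1 - 98))² = (-8*(-97))² = 776² = 602176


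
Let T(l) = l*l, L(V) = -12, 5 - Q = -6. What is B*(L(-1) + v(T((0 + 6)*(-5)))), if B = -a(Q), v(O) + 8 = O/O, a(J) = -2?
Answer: -38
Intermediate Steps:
Q = 11 (Q = 5 - 1*(-6) = 5 + 6 = 11)
T(l) = l²
v(O) = -7 (v(O) = -8 + O/O = -8 + 1 = -7)
B = 2 (B = -1*(-2) = 2)
B*(L(-1) + v(T((0 + 6)*(-5)))) = 2*(-12 - 7) = 2*(-19) = -38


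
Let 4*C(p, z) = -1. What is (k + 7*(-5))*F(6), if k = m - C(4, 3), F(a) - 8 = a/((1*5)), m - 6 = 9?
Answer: -1817/10 ≈ -181.70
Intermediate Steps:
m = 15 (m = 6 + 9 = 15)
C(p, z) = -¼ (C(p, z) = (¼)*(-1) = -¼)
F(a) = 8 + a/5 (F(a) = 8 + a/((1*5)) = 8 + a/5)
k = 61/4 (k = 15 - 1*(-¼) = 15 + ¼ = 61/4 ≈ 15.250)
(k + 7*(-5))*F(6) = (61/4 + 7*(-5))*(8 + (⅕)*6) = (61/4 - 35)*(8 + 6/5) = -79/4*46/5 = -1817/10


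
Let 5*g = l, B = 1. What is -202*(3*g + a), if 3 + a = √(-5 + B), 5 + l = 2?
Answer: 4848/5 - 404*I ≈ 969.6 - 404.0*I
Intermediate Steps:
l = -3 (l = -5 + 2 = -3)
a = -3 + 2*I (a = -3 + √(-5 + 1) = -3 + √(-4) = -3 + 2*I ≈ -3.0 + 2.0*I)
g = -⅗ (g = (⅕)*(-3) = -⅗ ≈ -0.60000)
-202*(3*g + a) = -202*(3*(-⅗) + (-3 + 2*I)) = -202*(-9/5 + (-3 + 2*I)) = -202*(-24/5 + 2*I) = 4848/5 - 404*I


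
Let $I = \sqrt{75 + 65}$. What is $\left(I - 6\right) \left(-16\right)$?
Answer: $96 - 32 \sqrt{35} \approx -93.315$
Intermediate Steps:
$I = 2 \sqrt{35}$ ($I = \sqrt{140} = 2 \sqrt{35} \approx 11.832$)
$\left(I - 6\right) \left(-16\right) = \left(2 \sqrt{35} - 6\right) \left(-16\right) = \left(-6 + 2 \sqrt{35}\right) \left(-16\right) = 96 - 32 \sqrt{35}$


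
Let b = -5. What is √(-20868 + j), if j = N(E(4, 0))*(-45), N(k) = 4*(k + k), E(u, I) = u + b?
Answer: 2*I*√5127 ≈ 143.21*I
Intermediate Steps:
E(u, I) = -5 + u (E(u, I) = u - 5 = -5 + u)
N(k) = 8*k (N(k) = 4*(2*k) = 8*k)
j = 360 (j = (8*(-5 + 4))*(-45) = (8*(-1))*(-45) = -8*(-45) = 360)
√(-20868 + j) = √(-20868 + 360) = √(-20508) = 2*I*√5127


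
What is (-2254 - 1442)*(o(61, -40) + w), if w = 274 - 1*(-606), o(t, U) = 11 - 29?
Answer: -3185952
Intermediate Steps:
o(t, U) = -18
w = 880 (w = 274 + 606 = 880)
(-2254 - 1442)*(o(61, -40) + w) = (-2254 - 1442)*(-18 + 880) = -3696*862 = -3185952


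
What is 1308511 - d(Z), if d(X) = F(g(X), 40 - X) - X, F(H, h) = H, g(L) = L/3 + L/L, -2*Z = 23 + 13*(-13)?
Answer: 3925676/3 ≈ 1.3086e+6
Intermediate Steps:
Z = 73 (Z = -(23 + 13*(-13))/2 = -(23 - 169)/2 = -½*(-146) = 73)
g(L) = 1 + L/3 (g(L) = L*(⅓) + 1 = L/3 + 1 = 1 + L/3)
d(X) = 1 - 2*X/3 (d(X) = (1 + X/3) - X = 1 - 2*X/3)
1308511 - d(Z) = 1308511 - (1 - ⅔*73) = 1308511 - (1 - 146/3) = 1308511 - 1*(-143/3) = 1308511 + 143/3 = 3925676/3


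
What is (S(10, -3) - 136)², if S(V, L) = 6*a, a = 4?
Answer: 12544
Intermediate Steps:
S(V, L) = 24 (S(V, L) = 6*4 = 24)
(S(10, -3) - 136)² = (24 - 136)² = (-112)² = 12544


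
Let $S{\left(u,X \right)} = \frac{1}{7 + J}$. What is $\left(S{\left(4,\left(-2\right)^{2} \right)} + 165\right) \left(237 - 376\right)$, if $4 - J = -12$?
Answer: $- \frac{527644}{23} \approx -22941.0$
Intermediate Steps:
$J = 16$ ($J = 4 - -12 = 4 + 12 = 16$)
$S{\left(u,X \right)} = \frac{1}{23}$ ($S{\left(u,X \right)} = \frac{1}{7 + 16} = \frac{1}{23}$)
$\left(S{\left(4,\left(-2\right)^{2} \right)} + 165\right) \left(237 - 376\right) = \left(\frac{1}{23} + 165\right) \left(237 - 376\right) = \frac{3796}{23} \left(-139\right) = - \frac{527644}{23}$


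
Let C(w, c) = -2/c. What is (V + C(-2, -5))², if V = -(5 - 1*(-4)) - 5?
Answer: 4624/25 ≈ 184.96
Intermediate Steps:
V = -14 (V = -(5 + 4) - 5 = -1*9 - 5 = -9 - 5 = -14)
(V + C(-2, -5))² = (-14 - 2/(-5))² = (-14 - 2*(-⅕))² = (-14 + ⅖)² = (-68/5)² = 4624/25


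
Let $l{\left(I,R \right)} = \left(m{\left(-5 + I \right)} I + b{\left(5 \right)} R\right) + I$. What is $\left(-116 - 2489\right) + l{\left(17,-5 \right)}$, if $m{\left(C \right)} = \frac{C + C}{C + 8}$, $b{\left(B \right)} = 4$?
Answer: $- \frac{12938}{5} \approx -2587.6$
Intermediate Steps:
$m{\left(C \right)} = \frac{2 C}{8 + C}$
$l{\left(I,R \right)} = I + 4 R + \frac{2 I \left(-5 + I\right)}{3 + I}$ ($l{\left(I,R \right)} = \left(\frac{2 \left(-5 + I\right)}{8 + \left(-5 + I\right)} I + 4 R\right) + I = \left(\frac{2 \left(-5 + I\right)}{3 + I} I + 4 R\right) + I = \left(\frac{2 I \left(-5 + I\right)}{3 + I} + 4 R\right) + I = \left(4 R + \frac{2 I \left(-5 + I\right)}{3 + I}\right) + I = I + 4 R + \frac{2 I \left(-5 + I\right)}{3 + I}$)
$\left(-116 - 2489\right) + l{\left(17,-5 \right)} = \left(-116 - 2489\right) + \frac{\left(3 + 17\right) \left(17 + 4 \left(-5\right)\right) + 2 \cdot 17 \left(-5 + 17\right)}{3 + 17} = -2605 + \frac{20 \left(17 - 20\right) + 2 \cdot 17 \cdot 12}{20} = -2605 + \frac{20 \left(-3\right) + 408}{20} = -2605 + \frac{-60 + 408}{20} = -2605 + \frac{1}{20} \cdot 348 = -2605 + \frac{87}{5} = - \frac{12938}{5}$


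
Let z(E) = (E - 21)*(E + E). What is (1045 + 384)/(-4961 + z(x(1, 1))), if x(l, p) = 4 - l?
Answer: -1429/5069 ≈ -0.28191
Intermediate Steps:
z(E) = 2*E*(-21 + E) (z(E) = (-21 + E)*(2*E) = 2*E*(-21 + E))
(1045 + 384)/(-4961 + z(x(1, 1))) = (1045 + 384)/(-4961 + 2*(4 - 1*1)*(-21 + (4 - 1*1))) = 1429/(-4961 + 2*(4 - 1)*(-21 + (4 - 1))) = 1429/(-4961 + 2*3*(-21 + 3)) = 1429/(-4961 + 2*3*(-18)) = 1429/(-4961 - 108) = 1429/(-5069) = 1429*(-1/5069) = -1429/5069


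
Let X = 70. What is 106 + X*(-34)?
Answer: -2274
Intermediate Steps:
106 + X*(-34) = 106 + 70*(-34) = 106 - 2380 = -2274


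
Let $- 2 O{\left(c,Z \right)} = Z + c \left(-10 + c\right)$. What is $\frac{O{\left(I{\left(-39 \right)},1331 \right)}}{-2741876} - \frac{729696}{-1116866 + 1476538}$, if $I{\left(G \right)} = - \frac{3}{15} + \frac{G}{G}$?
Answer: $- \frac{12503111947331}{6163600154200} \approx -2.0285$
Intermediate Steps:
$I{\left(G \right)} = \frac{4}{5}$ ($I{\left(G \right)} = \left(-3\right) \frac{1}{15} + 1 = - \frac{1}{5} + 1 = \frac{4}{5}$)
$O{\left(c,Z \right)} = - \frac{Z}{2} - \frac{c \left(-10 + c\right)}{2}$ ($O{\left(c,Z \right)} = - \frac{Z + c \left(-10 + c\right)}{2} = - \frac{Z}{2} - \frac{c \left(-10 + c\right)}{2}$)
$\frac{O{\left(I{\left(-39 \right)},1331 \right)}}{-2741876} - \frac{729696}{-1116866 + 1476538} = \frac{5 \cdot \frac{4}{5} - \frac{1331}{2} - \frac{\left(\frac{4}{5}\right)^{2}}{2}}{-2741876} - \frac{729696}{-1116866 + 1476538} = \left(4 - \frac{1331}{2} - \frac{8}{25}\right) \left(- \frac{1}{2741876}\right) - \frac{729696}{359672} = \left(4 - \frac{1331}{2} - \frac{8}{25}\right) \left(- \frac{1}{2741876}\right) - \frac{91212}{44959} = \left(- \frac{33091}{50}\right) \left(- \frac{1}{2741876}\right) - \frac{91212}{44959} = \frac{33091}{137093800} - \frac{91212}{44959} = - \frac{12503111947331}{6163600154200}$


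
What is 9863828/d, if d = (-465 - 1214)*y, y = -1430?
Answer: 379378/92345 ≈ 4.1083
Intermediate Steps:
d = 2400970 (d = (-465 - 1214)*(-1430) = -1679*(-1430) = 2400970)
9863828/d = 9863828/2400970 = 9863828*(1/2400970) = 379378/92345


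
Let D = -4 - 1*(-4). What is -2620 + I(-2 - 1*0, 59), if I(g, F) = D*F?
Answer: -2620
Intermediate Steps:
D = 0 (D = -4 + 4 = 0)
I(g, F) = 0 (I(g, F) = 0*F = 0)
-2620 + I(-2 - 1*0, 59) = -2620 + 0 = -2620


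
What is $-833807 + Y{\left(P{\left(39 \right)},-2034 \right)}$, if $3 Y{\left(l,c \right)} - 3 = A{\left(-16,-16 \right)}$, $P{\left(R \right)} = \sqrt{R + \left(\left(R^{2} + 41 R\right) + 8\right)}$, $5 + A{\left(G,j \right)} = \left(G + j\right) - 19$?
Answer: $- \frac{2501474}{3} \approx -8.3383 \cdot 10^{5}$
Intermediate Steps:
$A{\left(G,j \right)} = -24 + G + j$ ($A{\left(G,j \right)} = -5 - \left(19 - G - j\right) = -5 + \left(-19 + G + j\right) = -24 + G + j$)
$P{\left(R \right)} = \sqrt{8 + R^{2} + 42 R}$ ($P{\left(R \right)} = \sqrt{R + \left(8 + R^{2} + 41 R\right)} = \sqrt{8 + R^{2} + 42 R}$)
$Y{\left(l,c \right)} = - \frac{53}{3}$ ($Y{\left(l,c \right)} = 1 + \frac{-24 - 16 - 16}{3} = 1 + \frac{1}{3} \left(-56\right) = 1 - \frac{56}{3} = - \frac{53}{3}$)
$-833807 + Y{\left(P{\left(39 \right)},-2034 \right)} = -833807 - \frac{53}{3} = - \frac{2501474}{3}$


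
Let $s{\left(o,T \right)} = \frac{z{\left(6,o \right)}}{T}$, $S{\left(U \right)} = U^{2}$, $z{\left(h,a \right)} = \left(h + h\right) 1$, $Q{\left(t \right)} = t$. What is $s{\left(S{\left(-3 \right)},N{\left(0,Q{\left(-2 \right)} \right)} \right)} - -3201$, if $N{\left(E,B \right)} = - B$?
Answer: $3207$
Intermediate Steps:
$z{\left(h,a \right)} = 2 h$ ($z{\left(h,a \right)} = 2 h 1 = 2 h$)
$s{\left(o,T \right)} = \frac{12}{T}$ ($s{\left(o,T \right)} = \frac{2 \cdot 6}{T} = \frac{12}{T}$)
$s{\left(S{\left(-3 \right)},N{\left(0,Q{\left(-2 \right)} \right)} \right)} - -3201 = \frac{12}{\left(-1\right) \left(-2\right)} - -3201 = \frac{12}{2} + 3201 = 12 \cdot \frac{1}{2} + 3201 = 6 + 3201 = 3207$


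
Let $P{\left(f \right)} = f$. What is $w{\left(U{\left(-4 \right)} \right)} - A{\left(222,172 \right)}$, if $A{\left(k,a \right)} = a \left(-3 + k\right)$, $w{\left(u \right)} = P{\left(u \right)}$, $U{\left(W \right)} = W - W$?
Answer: $-37668$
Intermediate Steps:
$U{\left(W \right)} = 0$
$w{\left(u \right)} = u$
$w{\left(U{\left(-4 \right)} \right)} - A{\left(222,172 \right)} = 0 - 172 \left(-3 + 222\right) = 0 - 172 \cdot 219 = 0 - 37668 = -37668$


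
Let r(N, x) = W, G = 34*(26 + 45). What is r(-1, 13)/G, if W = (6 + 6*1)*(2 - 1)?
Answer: 6/1207 ≈ 0.0049710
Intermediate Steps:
G = 2414 (G = 34*71 = 2414)
W = 12 (W = (6 + 6)*1 = 12*1 = 12)
r(N, x) = 12
r(-1, 13)/G = 12/2414 = 12*(1/2414) = 6/1207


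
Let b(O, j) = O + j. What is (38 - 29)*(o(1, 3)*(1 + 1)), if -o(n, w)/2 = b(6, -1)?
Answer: -180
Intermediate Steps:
o(n, w) = -10 (o(n, w) = -2*(6 - 1) = -2*5 = -10)
(38 - 29)*(o(1, 3)*(1 + 1)) = (38 - 29)*(-10*(1 + 1)) = 9*(-10*2) = 9*(-20) = -180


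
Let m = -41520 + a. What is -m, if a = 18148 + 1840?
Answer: 21532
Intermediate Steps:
a = 19988
m = -21532 (m = -41520 + 19988 = -21532)
-m = -1*(-21532) = 21532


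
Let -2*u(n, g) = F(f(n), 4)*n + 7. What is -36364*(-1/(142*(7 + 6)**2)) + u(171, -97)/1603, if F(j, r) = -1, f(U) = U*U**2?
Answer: 30129664/19234397 ≈ 1.5664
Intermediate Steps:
f(U) = U**3
u(n, g) = -7/2 + n/2 (u(n, g) = -(-n + 7)/2 = -(7 - n)/2 = -7/2 + n/2)
-36364*(-1/(142*(7 + 6)**2)) + u(171, -97)/1603 = -36364*(-1/(142*(7 + 6)**2)) + (-7/2 + (1/2)*171)/1603 = -36364/(13**2*(-142)) + (-7/2 + 171/2)*(1/1603) = -36364/(169*(-142)) + 82*(1/1603) = -36364/(-23998) + 82/1603 = -36364*(-1/23998) + 82/1603 = 18182/11999 + 82/1603 = 30129664/19234397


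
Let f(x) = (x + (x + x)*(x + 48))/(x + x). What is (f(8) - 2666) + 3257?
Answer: 1295/2 ≈ 647.50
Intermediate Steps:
f(x) = (x + 2*x*(48 + x))/(2*x) (f(x) = (x + (2*x)*(48 + x))/((2*x)) = (x + 2*x*(48 + x))*(1/(2*x)) = (x + 2*x*(48 + x))/(2*x))
(f(8) - 2666) + 3257 = ((97/2 + 8) - 2666) + 3257 = (113/2 - 2666) + 3257 = -5219/2 + 3257 = 1295/2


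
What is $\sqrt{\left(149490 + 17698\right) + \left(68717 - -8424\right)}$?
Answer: $\sqrt{244329} \approx 494.3$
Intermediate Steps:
$\sqrt{\left(149490 + 17698\right) + \left(68717 - -8424\right)} = \sqrt{167188 + \left(68717 + 8424\right)} = \sqrt{167188 + 77141} = \sqrt{244329}$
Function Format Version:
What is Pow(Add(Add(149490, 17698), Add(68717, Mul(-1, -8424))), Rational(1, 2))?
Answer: Pow(244329, Rational(1, 2)) ≈ 494.30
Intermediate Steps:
Pow(Add(Add(149490, 17698), Add(68717, Mul(-1, -8424))), Rational(1, 2)) = Pow(Add(167188, Add(68717, 8424)), Rational(1, 2)) = Pow(Add(167188, 77141), Rational(1, 2)) = Pow(244329, Rational(1, 2))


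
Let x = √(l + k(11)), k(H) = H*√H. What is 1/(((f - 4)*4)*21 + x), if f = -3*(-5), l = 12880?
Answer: 1/(924 + √(12880 + 11*√11)) ≈ 0.00096372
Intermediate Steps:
k(H) = H^(3/2)
f = 15
x = √(12880 + 11*√11) (x = √(12880 + 11^(3/2)) = √(12880 + 11*√11) ≈ 113.65)
1/(((f - 4)*4)*21 + x) = 1/(((15 - 4)*4)*21 + √(12880 + 11*√11)) = 1/((11*4)*21 + √(12880 + 11*√11)) = 1/(44*21 + √(12880 + 11*√11)) = 1/(924 + √(12880 + 11*√11))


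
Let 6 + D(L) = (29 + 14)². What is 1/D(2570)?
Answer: 1/1843 ≈ 0.00054259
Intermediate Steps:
D(L) = 1843 (D(L) = -6 + (29 + 14)² = -6 + 43² = -6 + 1849 = 1843)
1/D(2570) = 1/1843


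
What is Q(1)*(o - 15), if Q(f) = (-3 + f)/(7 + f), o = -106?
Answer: 121/4 ≈ 30.250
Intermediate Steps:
Q(f) = (-3 + f)/(7 + f)
Q(1)*(o - 15) = ((-3 + 1)/(7 + 1))*(-106 - 15) = (-2/8)*(-121) = ((1/8)*(-2))*(-121) = -1/4*(-121) = 121/4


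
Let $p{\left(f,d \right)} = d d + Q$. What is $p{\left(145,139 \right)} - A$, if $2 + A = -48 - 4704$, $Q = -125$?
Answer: $23950$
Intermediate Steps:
$p{\left(f,d \right)} = -125 + d^{2}$ ($p{\left(f,d \right)} = d d - 125 = d^{2} - 125 = -125 + d^{2}$)
$A = -4754$ ($A = -2 - 4752 = -4754$)
$p{\left(145,139 \right)} - A = \left(-125 + 139^{2}\right) - -4754 = \left(-125 + 19321\right) + 4754 = 19196 + 4754 = 23950$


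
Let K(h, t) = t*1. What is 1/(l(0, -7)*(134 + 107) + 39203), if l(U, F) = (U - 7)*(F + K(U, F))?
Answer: 1/62821 ≈ 1.5918e-5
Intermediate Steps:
K(h, t) = t
l(U, F) = 2*F*(-7 + U) (l(U, F) = (U - 7)*(F + F) = (-7 + U)*(2*F) = 2*F*(-7 + U))
1/(l(0, -7)*(134 + 107) + 39203) = 1/((2*(-7)*(-7 + 0))*(134 + 107) + 39203) = 1/((2*(-7)*(-7))*241 + 39203) = 1/(98*241 + 39203) = 1/(23618 + 39203) = 1/62821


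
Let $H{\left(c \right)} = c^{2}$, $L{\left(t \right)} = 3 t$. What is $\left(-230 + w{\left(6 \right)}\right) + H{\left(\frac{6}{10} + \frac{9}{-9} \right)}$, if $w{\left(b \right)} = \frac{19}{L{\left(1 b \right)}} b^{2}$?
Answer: $- \frac{4796}{25} \approx -191.84$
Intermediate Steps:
$w{\left(b \right)} = \frac{19 b}{3}$ ($w{\left(b \right)} = \frac{19}{3 \cdot 1 b} b^{2} = \frac{19}{3 b} b^{2} = \frac{19 b}{3}$)
$\left(-230 + w{\left(6 \right)}\right) + H{\left(\frac{6}{10} + \frac{9}{-9} \right)} = \left(-230 + \frac{19}{3} \cdot 6\right) + \left(\frac{6}{10} + \frac{9}{-9}\right)^{2} = \left(-230 + 38\right) + \left(6 \cdot \frac{1}{10} + 9 \left(- \frac{1}{9}\right)\right)^{2} = -192 + \left(\frac{3}{5} - 1\right)^{2} = -192 + \left(- \frac{2}{5}\right)^{2} = -192 + \frac{4}{25} = - \frac{4796}{25}$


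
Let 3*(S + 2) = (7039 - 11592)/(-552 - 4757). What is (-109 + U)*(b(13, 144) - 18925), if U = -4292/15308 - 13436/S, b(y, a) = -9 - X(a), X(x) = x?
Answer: -15406282617373784/104480927 ≈ -1.4746e+8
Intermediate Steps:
S = -27301/15927 (S = -2 + ((7039 - 11592)/(-552 - 4757))/3 = -2 + (-4553/(-5309))/3 = -2 + (-4553*(-1/5309))/3 = -2 + (⅓)*(4553/5309) = -2 + 4553/15927 = -27301/15927 ≈ -1.7141)
b(y, a) = -9 - a
U = 818930229271/104480927 (U = -4292/15308 - 13436/(-27301/15927) = -4292*1/15308 - 13436*(-15927/27301) = -1073/3827 + 213995172/27301 = 818930229271/104480927 ≈ 7838.1)
(-109 + U)*(b(13, 144) - 18925) = (-109 + 818930229271/104480927)*((-9 - 1*144) - 18925) = 807541808228*((-9 - 144) - 18925)/104480927 = 807541808228*(-153 - 18925)/104480927 = (807541808228/104480927)*(-19078) = -15406282617373784/104480927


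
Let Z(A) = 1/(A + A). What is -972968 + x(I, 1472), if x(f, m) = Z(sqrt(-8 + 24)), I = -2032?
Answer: -7783743/8 ≈ -9.7297e+5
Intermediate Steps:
Z(A) = 1/(2*A)
x(f, m) = 1/8 (x(f, m) = 1/(2*(sqrt(-8 + 24))) = 1/(2*(sqrt(16))) = (1/2)/4 = (1/2)*(1/4) = 1/8)
-972968 + x(I, 1472) = -972968 + 1/8 = -7783743/8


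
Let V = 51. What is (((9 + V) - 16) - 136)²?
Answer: 8464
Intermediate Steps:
(((9 + V) - 16) - 136)² = (((9 + 51) - 16) - 136)² = ((60 - 16) - 136)² = (44 - 136)² = (-92)² = 8464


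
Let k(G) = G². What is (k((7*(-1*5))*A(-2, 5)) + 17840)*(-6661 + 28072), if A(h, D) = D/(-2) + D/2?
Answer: 381972240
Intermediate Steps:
A(h, D) = 0 (A(h, D) = D*(-½) + D*(½) = -D/2 + D/2 = 0)
(k((7*(-1*5))*A(-2, 5)) + 17840)*(-6661 + 28072) = (((7*(-1*5))*0)² + 17840)*(-6661 + 28072) = (((7*(-5))*0)² + 17840)*21411 = ((-35*0)² + 17840)*21411 = (0² + 17840)*21411 = (0 + 17840)*21411 = 17840*21411 = 381972240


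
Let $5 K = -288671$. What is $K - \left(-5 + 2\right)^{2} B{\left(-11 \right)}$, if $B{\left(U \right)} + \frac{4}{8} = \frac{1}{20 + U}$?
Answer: $- \frac{577307}{10} \approx -57731.0$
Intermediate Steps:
$B{\left(U \right)} = - \frac{1}{2} + \frac{1}{20 + U}$
$K = - \frac{288671}{5}$ ($K = \frac{1}{5} \left(-288671\right) = - \frac{288671}{5} \approx -57734.0$)
$K - \left(-5 + 2\right)^{2} B{\left(-11 \right)} = - \frac{288671}{5} - \left(-5 + 2\right)^{2} \frac{-18 - -11}{2 \left(20 - 11\right)} = - \frac{288671}{5} - \left(-3\right)^{2} \frac{-18 + 11}{2 \cdot 9} = - \frac{288671}{5} - 9 \cdot \frac{1}{2} \cdot \frac{1}{9} \left(-7\right) = - \frac{288671}{5} - 9 \left(- \frac{7}{18}\right) = - \frac{288671}{5} - - \frac{7}{2} = - \frac{288671}{5} + \frac{7}{2} = - \frac{577307}{10}$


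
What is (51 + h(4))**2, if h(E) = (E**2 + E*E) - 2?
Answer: 6561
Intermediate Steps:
h(E) = -2 + 2*E**2 (h(E) = (E**2 + E**2) - 2 = 2*E**2 - 2 = -2 + 2*E**2)
(51 + h(4))**2 = (51 + (-2 + 2*4**2))**2 = (51 + (-2 + 2*16))**2 = (51 + (-2 + 32))**2 = (51 + 30)**2 = 81**2 = 6561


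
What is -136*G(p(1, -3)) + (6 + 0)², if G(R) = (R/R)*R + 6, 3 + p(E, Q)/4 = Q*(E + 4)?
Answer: 9012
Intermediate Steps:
p(E, Q) = -12 + 4*Q*(4 + E) (p(E, Q) = -12 + 4*(Q*(E + 4)) = -12 + 4*(Q*(4 + E)) = -12 + 4*Q*(4 + E))
G(R) = 6 + R (G(R) = 1*R + 6 = R + 6 = 6 + R)
-136*G(p(1, -3)) + (6 + 0)² = -136*(6 + (-12 + 16*(-3) + 4*1*(-3))) + (6 + 0)² = -136*(6 + (-12 - 48 - 12)) + 6² = -136*(6 - 72) + 36 = -136*(-66) + 36 = 8976 + 36 = 9012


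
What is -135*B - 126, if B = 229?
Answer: -31041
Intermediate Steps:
-135*B - 126 = -135*229 - 126 = -30915 - 126 = -31041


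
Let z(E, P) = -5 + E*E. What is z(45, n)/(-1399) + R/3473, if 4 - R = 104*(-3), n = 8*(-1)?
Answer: -6573376/4858727 ≈ -1.3529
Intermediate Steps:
n = -8
z(E, P) = -5 + E²
R = 316 (R = 4 - 104*(-3) = 4 - 1*(-312) = 4 + 312 = 316)
z(45, n)/(-1399) + R/3473 = (-5 + 45²)/(-1399) + 316/3473 = (-5 + 2025)*(-1/1399) + 316*(1/3473) = 2020*(-1/1399) + 316/3473 = -2020/1399 + 316/3473 = -6573376/4858727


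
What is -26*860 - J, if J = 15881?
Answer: -38241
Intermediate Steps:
-26*860 - J = -26*860 - 1*15881 = -22360 - 15881 = -38241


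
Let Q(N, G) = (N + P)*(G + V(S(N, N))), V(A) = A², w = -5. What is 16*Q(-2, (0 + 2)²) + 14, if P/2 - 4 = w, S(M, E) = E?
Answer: -498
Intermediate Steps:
P = -2 (P = 8 + 2*(-5) = 8 - 10 = -2)
Q(N, G) = (-2 + N)*(G + N²) (Q(N, G) = (N - 2)*(G + N²) = (-2 + N)*(G + N²))
16*Q(-2, (0 + 2)²) + 14 = 16*((-2)³ - 2*(0 + 2)² - 2*(-2)² + (0 + 2)²*(-2)) + 14 = 16*(-8 - 2*2² - 2*4 + 2²*(-2)) + 14 = 16*(-8 - 2*4 - 8 + 4*(-2)) + 14 = 16*(-8 - 8 - 8 - 8) + 14 = 16*(-32) + 14 = -512 + 14 = -498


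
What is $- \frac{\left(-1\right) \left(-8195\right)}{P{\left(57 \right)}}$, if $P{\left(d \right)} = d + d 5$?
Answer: $- \frac{8195}{342} \approx -23.962$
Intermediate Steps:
$P{\left(d \right)} = 6 d$ ($P{\left(d \right)} = d + 5 d = 6 d$)
$- \frac{\left(-1\right) \left(-8195\right)}{P{\left(57 \right)}} = - \frac{\left(-1\right) \left(-8195\right)}{6 \cdot 57} = - \frac{8195}{342}$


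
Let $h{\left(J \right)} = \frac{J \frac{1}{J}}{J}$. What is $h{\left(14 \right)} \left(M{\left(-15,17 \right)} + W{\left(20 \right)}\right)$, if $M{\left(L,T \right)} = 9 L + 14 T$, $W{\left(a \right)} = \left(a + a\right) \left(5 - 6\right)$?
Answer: $\frac{9}{2} \approx 4.5$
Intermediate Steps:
$W{\left(a \right)} = - 2 a$ ($W{\left(a \right)} = 2 a \left(-1\right) = - 2 a$)
$h{\left(J \right)} = \frac{1}{J}$ ($h{\left(J \right)} = 1 \frac{1}{J} = \frac{1}{J}$)
$h{\left(14 \right)} \left(M{\left(-15,17 \right)} + W{\left(20 \right)}\right) = \frac{\left(9 \left(-15\right) + 14 \cdot 17\right) - 40}{14} = \frac{\left(-135 + 238\right) - 40}{14} = \frac{103 - 40}{14} = \frac{1}{14} \cdot 63 = \frac{9}{2}$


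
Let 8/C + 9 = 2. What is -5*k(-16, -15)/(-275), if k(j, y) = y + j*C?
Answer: 23/385 ≈ 0.059740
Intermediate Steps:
C = -8/7 (C = 8/(-9 + 2) = 8/(-7) = 8*(-1/7) = -8/7 ≈ -1.1429)
k(j, y) = y - 8*j/7 (k(j, y) = y + j*(-8/7) = y - 8*j/7)
-5*k(-16, -15)/(-275) = -5*(-15 - 8/7*(-16))/(-275) = -5*(-15 + 128/7)*(-1)/275 = -115*(-1)/(7*275) = -5*(-23/1925) = 23/385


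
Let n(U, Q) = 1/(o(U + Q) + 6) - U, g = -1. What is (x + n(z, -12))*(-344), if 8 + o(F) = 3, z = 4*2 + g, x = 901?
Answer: -307880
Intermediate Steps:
z = 7 (z = 4*2 - 1 = 8 - 1 = 7)
o(F) = -5 (o(F) = -8 + 3 = -5)
n(U, Q) = 1 - U (n(U, Q) = 1/(-5 + 6) - U = 1/1 - U = 1 - U)
(x + n(z, -12))*(-344) = (901 + (1 - 1*7))*(-344) = (901 + (1 - 7))*(-344) = (901 - 6)*(-344) = 895*(-344) = -307880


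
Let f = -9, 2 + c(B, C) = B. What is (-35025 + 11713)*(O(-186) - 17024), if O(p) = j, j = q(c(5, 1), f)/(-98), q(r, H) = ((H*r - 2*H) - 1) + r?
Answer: 2778032760/7 ≈ 3.9686e+8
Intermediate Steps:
c(B, C) = -2 + B
q(r, H) = -1 + r - 2*H + H*r (q(r, H) = ((-2*H + H*r) - 1) + r = (-1 - 2*H + H*r) + r = -1 + r - 2*H + H*r)
j = 1/14 (j = (-1 + (-2 + 5) - 2*(-9) - 9*(-2 + 5))/(-98) = (-1 + 3 + 18 - 9*3)*(-1/98) = (-1 + 3 + 18 - 27)*(-1/98) = -7*(-1/98) = 1/14 ≈ 0.071429)
O(p) = 1/14
(-35025 + 11713)*(O(-186) - 17024) = (-35025 + 11713)*(1/14 - 17024) = -23312*(-238335/14) = 2778032760/7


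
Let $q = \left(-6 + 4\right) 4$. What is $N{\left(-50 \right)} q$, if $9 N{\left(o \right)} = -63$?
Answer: $56$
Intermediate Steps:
$q = -8$ ($q = \left(-2\right) 4 = -8$)
$N{\left(o \right)} = -7$ ($N{\left(o \right)} = \frac{1}{9} \left(-63\right) = -7$)
$N{\left(-50 \right)} q = \left(-7\right) \left(-8\right) = 56$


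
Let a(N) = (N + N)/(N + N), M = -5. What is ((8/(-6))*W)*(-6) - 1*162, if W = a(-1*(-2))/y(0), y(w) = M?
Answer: -818/5 ≈ -163.60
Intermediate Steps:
y(w) = -5
a(N) = 1 (a(N) = (2*N)/((2*N)) = (2*N)*(1/(2*N)) = 1)
W = -⅕ (W = 1/(-5) = 1*(-⅕) = -⅕ ≈ -0.20000)
((8/(-6))*W)*(-6) - 1*162 = ((8/(-6))*(-⅕))*(-6) - 1*162 = ((8*(-⅙))*(-⅕))*(-6) - 162 = -4/3*(-⅕)*(-6) - 162 = (4/15)*(-6) - 162 = -8/5 - 162 = -818/5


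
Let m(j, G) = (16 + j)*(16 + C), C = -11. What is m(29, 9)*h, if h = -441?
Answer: -99225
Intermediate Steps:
m(j, G) = 80 + 5*j (m(j, G) = (16 + j)*(16 - 11) = (16 + j)*5 = 80 + 5*j)
m(29, 9)*h = (80 + 5*29)*(-441) = (80 + 145)*(-441) = 225*(-441) = -99225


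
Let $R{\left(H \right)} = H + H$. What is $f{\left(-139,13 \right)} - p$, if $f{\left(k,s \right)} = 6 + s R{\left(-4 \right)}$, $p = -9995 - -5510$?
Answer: $4387$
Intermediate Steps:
$R{\left(H \right)} = 2 H$
$p = -4485$ ($p = -9995 + 5510 = -4485$)
$f{\left(k,s \right)} = 6 - 8 s$ ($f{\left(k,s \right)} = 6 + s 2 \left(-4\right) = 6 + s \left(-8\right) = 6 - 8 s$)
$f{\left(-139,13 \right)} - p = \left(6 - 104\right) - -4485 = \left(6 - 104\right) + 4485 = -98 + 4485 = 4387$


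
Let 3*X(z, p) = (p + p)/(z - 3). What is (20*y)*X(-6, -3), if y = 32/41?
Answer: 1280/369 ≈ 3.4688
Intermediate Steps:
y = 32/41 (y = 32*(1/41) = 32/41 ≈ 0.78049)
X(z, p) = 2*p/(3*(-3 + z)) (X(z, p) = ((p + p)/(z - 3))/3 = ((2*p)/(-3 + z))/3 = (2*p/(-3 + z))/3 = 2*p/(3*(-3 + z)))
(20*y)*X(-6, -3) = (20*(32/41))*((⅔)*(-3)/(-3 - 6)) = 640*((⅔)*(-3)/(-9))/41 = 640*((⅔)*(-3)*(-⅑))/41 = (640/41)*(2/9) = 1280/369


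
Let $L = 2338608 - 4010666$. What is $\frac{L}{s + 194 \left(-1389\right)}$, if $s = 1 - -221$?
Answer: $\frac{836029}{134622} \approx 6.2102$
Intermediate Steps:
$s = 222$ ($s = 1 + 221 = 222$)
$L = -1672058$ ($L = 2338608 - 4010666 = -1672058$)
$\frac{L}{s + 194 \left(-1389\right)} = - \frac{1672058}{222 + 194 \left(-1389\right)} = - \frac{1672058}{222 - 269466} = - \frac{1672058}{-269244} = \left(-1672058\right) \left(- \frac{1}{269244}\right) = \frac{836029}{134622}$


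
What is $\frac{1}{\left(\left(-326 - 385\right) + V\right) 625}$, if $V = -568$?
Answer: $- \frac{1}{799375} \approx -1.251 \cdot 10^{-6}$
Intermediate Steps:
$\frac{1}{\left(\left(-326 - 385\right) + V\right) 625} = \frac{1}{\left(\left(-326 - 385\right) - 568\right) 625} = \frac{1}{\left(-326 - 385\right) - 568} \cdot \frac{1}{625} = \frac{1}{-711 - 568} \cdot \frac{1}{625} = \frac{1}{-1279} \cdot \frac{1}{625} = \left(- \frac{1}{1279}\right) \frac{1}{625} = - \frac{1}{799375}$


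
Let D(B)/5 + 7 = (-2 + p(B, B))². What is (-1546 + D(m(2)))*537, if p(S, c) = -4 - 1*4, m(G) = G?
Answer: -580497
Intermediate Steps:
p(S, c) = -8 (p(S, c) = -4 - 4 = -8)
D(B) = 465 (D(B) = -35 + 5*(-2 - 8)² = -35 + 5*(-10)² = -35 + 5*100 = -35 + 500 = 465)
(-1546 + D(m(2)))*537 = (-1546 + 465)*537 = -1081*537 = -580497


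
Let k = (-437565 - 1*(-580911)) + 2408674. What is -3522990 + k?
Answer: -970970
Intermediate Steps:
k = 2552020 (k = (-437565 + 580911) + 2408674 = 143346 + 2408674 = 2552020)
-3522990 + k = -3522990 + 2552020 = -970970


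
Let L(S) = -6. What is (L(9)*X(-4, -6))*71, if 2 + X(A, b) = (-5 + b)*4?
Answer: 19596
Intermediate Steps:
X(A, b) = -22 + 4*b (X(A, b) = -2 + (-5 + b)*4 = -2 + (-20 + 4*b) = -22 + 4*b)
(L(9)*X(-4, -6))*71 = -6*(-22 + 4*(-6))*71 = -6*(-22 - 24)*71 = -6*(-46)*71 = 276*71 = 19596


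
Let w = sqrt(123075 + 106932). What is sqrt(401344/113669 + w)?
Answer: sqrt(45620371136 + 12920641561*sqrt(230007))/113669 ≈ 21.980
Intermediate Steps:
w = sqrt(230007) ≈ 479.59
sqrt(401344/113669 + w) = sqrt(401344/113669 + sqrt(230007))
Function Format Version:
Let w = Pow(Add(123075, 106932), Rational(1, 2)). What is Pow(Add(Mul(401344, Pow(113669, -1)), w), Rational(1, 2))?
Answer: Mul(Rational(1, 113669), Pow(Add(45620371136, Mul(12920641561, Pow(230007, Rational(1, 2)))), Rational(1, 2))) ≈ 21.980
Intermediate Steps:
w = Pow(230007, Rational(1, 2)) ≈ 479.59
Pow(Add(Mul(401344, Pow(113669, -1)), w), Rational(1, 2)) = Pow(Add(Mul(401344, Pow(113669, -1)), Pow(230007, Rational(1, 2))), Rational(1, 2)) = Pow(Add(Mul(401344, Rational(1, 113669)), Pow(230007, Rational(1, 2))), Rational(1, 2)) = Pow(Add(Rational(401344, 113669), Pow(230007, Rational(1, 2))), Rational(1, 2))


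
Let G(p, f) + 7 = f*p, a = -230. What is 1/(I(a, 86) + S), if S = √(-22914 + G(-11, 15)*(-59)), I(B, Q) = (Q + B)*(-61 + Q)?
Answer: -1800/6486383 - I*√12766/12972766 ≈ -0.0002775 - 8.7095e-6*I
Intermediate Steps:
I(B, Q) = (-61 + Q)*(B + Q) (I(B, Q) = (B + Q)*(-61 + Q) = (-61 + Q)*(B + Q))
G(p, f) = -7 + f*p
S = I*√12766 (S = √(-22914 + (-7 + 15*(-11))*(-59)) = √(-22914 + (-7 - 165)*(-59)) = √(-22914 - 172*(-59)) = √(-22914 + 10148) = √(-12766) = I*√12766 ≈ 112.99*I)
1/(I(a, 86) + S) = 1/((86² - 61*(-230) - 61*86 - 230*86) + I*√12766) = 1/((7396 + 14030 - 5246 - 19780) + I*√12766) = 1/(-3600 + I*√12766)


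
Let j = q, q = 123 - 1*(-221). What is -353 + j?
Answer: -9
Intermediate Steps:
q = 344 (q = 123 + 221 = 344)
j = 344
-353 + j = -353 + 344 = -9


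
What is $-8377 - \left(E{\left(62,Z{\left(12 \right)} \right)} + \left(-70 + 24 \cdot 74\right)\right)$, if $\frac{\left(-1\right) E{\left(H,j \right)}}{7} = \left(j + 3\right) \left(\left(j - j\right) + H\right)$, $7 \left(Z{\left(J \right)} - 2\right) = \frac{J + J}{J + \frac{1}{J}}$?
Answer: $- \frac{1129529}{145} \approx -7789.9$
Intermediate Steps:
$Z{\left(J \right)} = 2 + \frac{2 J}{7 \left(J + \frac{1}{J}\right)}$ ($Z{\left(J \right)} = 2 + \frac{\left(J + J\right) \frac{1}{J + \frac{1}{J}}}{7} = 2 + \frac{2 J \frac{1}{J + \frac{1}{J}}}{7} = 2 + \frac{2 J}{7 \left(J + \frac{1}{J}\right)}$)
$E{\left(H,j \right)} = - 7 H \left(3 + j\right)$ ($E{\left(H,j \right)} = - 7 \left(j + 3\right) \left(\left(j - j\right) + H\right) = - 7 \left(3 + j\right) \left(0 + H\right) = - 7 \left(3 + j\right) H = - 7 H \left(3 + j\right)$)
$-8377 - \left(E{\left(62,Z{\left(12 \right)} \right)} + \left(-70 + 24 \cdot 74\right)\right) = -8377 - \left(\left(-7\right) 62 \left(3 + \frac{2 \left(7 + 8 \cdot 12^{2}\right)}{7 \left(1 + 12^{2}\right)}\right) + \left(-70 + 24 \cdot 74\right)\right) = -8377 - \left(\left(-7\right) 62 \left(3 + \frac{2 \left(7 + 8 \cdot 144\right)}{7 \left(1 + 144\right)}\right) + \left(-70 + 1776\right)\right) = -8377 - \left(\left(-7\right) 62 \left(3 + \frac{2 \left(7 + 1152\right)}{7 \cdot 145}\right) + 1706\right) = -8377 - \left(\left(-7\right) 62 \left(3 + \frac{2}{7} \cdot \frac{1}{145} \cdot 1159\right) + 1706\right) = -8377 - \left(\left(-7\right) 62 \left(3 + \frac{2318}{1015}\right) + 1706\right) = -8377 - \left(\left(-7\right) 62 \cdot \frac{5363}{1015} + 1706\right) = -8377 - \left(- \frac{332506}{145} + 1706\right) = -8377 - - \frac{85136}{145} = -8377 + \frac{85136}{145} = - \frac{1129529}{145}$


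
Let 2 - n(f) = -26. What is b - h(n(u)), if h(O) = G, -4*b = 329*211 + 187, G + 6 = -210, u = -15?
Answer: -34371/2 ≈ -17186.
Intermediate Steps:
G = -216 (G = -6 - 210 = -216)
n(f) = 28 (n(f) = 2 - 1*(-26) = 2 + 26 = 28)
b = -34803/2 (b = -(329*211 + 187)/4 = -(69419 + 187)/4 = -1/4*69606 = -34803/2 ≈ -17402.)
h(O) = -216
b - h(n(u)) = -34803/2 - 1*(-216) = -34803/2 + 216 = -34371/2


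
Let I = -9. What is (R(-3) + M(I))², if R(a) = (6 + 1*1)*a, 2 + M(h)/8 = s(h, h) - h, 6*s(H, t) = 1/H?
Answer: 885481/729 ≈ 1214.7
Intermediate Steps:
s(H, t) = 1/(6*H) (s(H, t) = (1/H)/6 = 1/(6*H))
M(h) = -16 - 8*h + 4/(3*h) (M(h) = -16 + 8*(1/(6*h) - h) = -16 + 8*(-h + 1/(6*h)) = -16 + (-8*h + 4/(3*h)) = -16 - 8*h + 4/(3*h))
R(a) = 7*a (R(a) = (6 + 1)*a = 7*a)
(R(-3) + M(I))² = (7*(-3) + (-16 - 8*(-9) + (4/3)/(-9)))² = (-21 + (-16 + 72 + (4/3)*(-⅑)))² = (-21 + (-16 + 72 - 4/27))² = (-21 + 1508/27)² = (941/27)² = 885481/729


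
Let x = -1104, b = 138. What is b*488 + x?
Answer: 66240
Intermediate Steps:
b*488 + x = 138*488 - 1104 = 67344 - 1104 = 66240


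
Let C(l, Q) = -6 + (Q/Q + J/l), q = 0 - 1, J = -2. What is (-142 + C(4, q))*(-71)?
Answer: 20945/2 ≈ 10473.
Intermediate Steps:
q = -1
C(l, Q) = -5 - 2/l (C(l, Q) = -6 + (Q/Q - 2/l) = -6 + (1 - 2/l) = -5 - 2/l)
(-142 + C(4, q))*(-71) = (-142 + (-5 - 2/4))*(-71) = (-142 + (-5 - 2*¼))*(-71) = (-142 + (-5 - ½))*(-71) = (-142 - 11/2)*(-71) = -295/2*(-71) = 20945/2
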